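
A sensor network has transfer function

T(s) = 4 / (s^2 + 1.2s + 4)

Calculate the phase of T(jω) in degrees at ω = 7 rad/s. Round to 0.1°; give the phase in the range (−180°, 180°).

-169.4°

At s = jω = j7:
quadratic: (j7)² + 1.2·j7 + 4 = -45 + j8.4 → |·| ≈ 45.777, ∠ ≈ 169.43°
∠T = 0.00° − 169.43° = -169.43°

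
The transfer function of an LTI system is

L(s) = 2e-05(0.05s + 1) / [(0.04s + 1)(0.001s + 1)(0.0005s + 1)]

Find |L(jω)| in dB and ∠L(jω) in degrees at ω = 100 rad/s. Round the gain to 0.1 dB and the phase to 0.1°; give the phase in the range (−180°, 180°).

-92.2 dB, -5.8°

At ω = 100 rad/s:
zero (1 + j100·0.05) = 1 + j5 → |·| ≈ 5.099, ∠ ≈ 78.69°
pole (1 + j100·0.04) = 1 + j4 → |·| ≈ 4.1231, ∠ ≈ 75.96°
pole (1 + j100·0.001) = 1 + j0.1 → |·| ≈ 1.005, ∠ ≈ 5.71°
pole (1 + j100·0.0005) = 1 + j0.05 → |·| ≈ 1.0012, ∠ ≈ 2.86°
|L| = 2e-05 · 5.099 / (4.1231 · 1.005 · 1.0012) ≈ 2.4581e-05
Gain = 20 log₁₀(2.4581e-05) ≈ -92.19 dB
∠L = (78.69°) − (75.96° + 5.71° + 2.86°) = -5.84°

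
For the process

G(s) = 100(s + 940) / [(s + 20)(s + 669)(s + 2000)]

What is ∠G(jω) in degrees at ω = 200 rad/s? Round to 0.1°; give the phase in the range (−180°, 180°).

-94.6°

At s = jω = j200:
zero (s+940): 940 + j200 → |·| = √(940²+200²) = √923600 ≈ 961.04, ∠ = arctan(200/940) ≈ 12.01°
pole (s+20): 20 + j200 → |·| = √(20²+200²) = √40400 ≈ 201, ∠ = arctan(200/20) ≈ 84.29°
pole (s+669): 669 + j200 → |·| = √(669²+200²) = √487561 ≈ 698.26, ∠ = arctan(200/669) ≈ 16.64°
pole (s+2000): 2000 + j200 → |·| = √(2000²+200²) = √4040000 ≈ 2010, ∠ = arctan(200/2000) ≈ 5.71°
∠G = 12.01° − 106.64° = -94.63°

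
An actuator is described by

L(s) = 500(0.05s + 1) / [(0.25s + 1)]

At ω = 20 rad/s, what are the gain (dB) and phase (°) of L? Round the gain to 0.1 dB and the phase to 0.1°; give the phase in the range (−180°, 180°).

42.8 dB, -33.7°

At ω = 20 rad/s:
zero (1 + j20·0.05) = 1 + j1 → |·| ≈ 1.4142, ∠ ≈ 45.00°
pole (1 + j20·0.25) = 1 + j5 → |·| ≈ 5.099, ∠ ≈ 78.69°
|L| = 500 · 1.4142 / (5.099) ≈ 138.67
Gain = 20 log₁₀(138.67) ≈ 42.84 dB
∠L = (45.00°) − (78.69°) = -33.69°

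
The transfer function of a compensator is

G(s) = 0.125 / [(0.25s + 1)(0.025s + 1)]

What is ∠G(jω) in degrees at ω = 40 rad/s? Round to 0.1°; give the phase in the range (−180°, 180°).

-129.3°

At ω = 40 rad/s:
pole (1 + j40·0.25) = 1 + j10 → |·| ≈ 10.05, ∠ ≈ 84.29°
pole (1 + j40·0.025) = 1 + j1 → |·| ≈ 1.4142, ∠ ≈ 45.00°
∠G = (0°) − (84.29° + 45.00°) = -129.29°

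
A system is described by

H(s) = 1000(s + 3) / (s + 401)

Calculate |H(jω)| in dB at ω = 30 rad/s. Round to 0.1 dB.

37.5 dB

At s = jω = j30:
zero (s+3): 3 + j30 → |·| = √(3²+30²) = √909 ≈ 30.15, ∠ = arctan(30/3) ≈ 84.29°
pole (s+401): 401 + j30 → |·| = √(401²+30²) = √161701 ≈ 402.12, ∠ = arctan(30/401) ≈ 4.28°
|H| = 1000 · 30.15 / 402.12 ≈ 74.978
Gain = 20 log₁₀(74.978) ≈ 37.50 dB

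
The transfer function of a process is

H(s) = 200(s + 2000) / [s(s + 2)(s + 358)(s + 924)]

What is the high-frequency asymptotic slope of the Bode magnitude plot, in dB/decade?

-60 dB/decade

Each pole contributes −20 dB/decade at high frequency; each zero contributes +20 dB/decade.
Net: 1 zero(s) − 4 pole(s) → -60 dB/decade.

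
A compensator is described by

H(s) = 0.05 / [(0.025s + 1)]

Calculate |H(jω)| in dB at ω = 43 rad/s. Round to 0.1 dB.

-29.4 dB

At ω = 43 rad/s:
pole (1 + j43·0.025) = 1 + j1.075 → |·| ≈ 1.4682, ∠ ≈ 47.07°
|H| = 0.05 · 1 / (1.4682) ≈ 0.034055
Gain = 20 log₁₀(0.034055) ≈ -29.36 dB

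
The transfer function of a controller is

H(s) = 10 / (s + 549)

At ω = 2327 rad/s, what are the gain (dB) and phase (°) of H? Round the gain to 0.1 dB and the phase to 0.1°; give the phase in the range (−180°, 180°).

At s = jω = j2327:
pole (s+549): 549 + j2327 → |·| = √(549²+2327²) = √5716330 ≈ 2390.9, ∠ = arctan(2327/549) ≈ 76.73°
|H| = 10 / 2390.9 ≈ 0.0041825
Gain = 20 log₁₀(0.0041825) ≈ -47.57 dB
∠H = 0.00° − 76.73° = -76.73°

-47.6 dB, -76.7°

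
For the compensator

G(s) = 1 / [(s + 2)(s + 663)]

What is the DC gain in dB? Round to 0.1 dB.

-62.5 dB

G(0) = 1 / (2·663) ≈ 0.00075415
20 log₁₀(0.00075415) ≈ -62.45 dB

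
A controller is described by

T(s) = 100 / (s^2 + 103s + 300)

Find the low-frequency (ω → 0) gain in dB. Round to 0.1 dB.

-9.5 dB

T(0) = 100 / 300 ≈ 0.33333
20 log₁₀(0.33333) ≈ -9.54 dB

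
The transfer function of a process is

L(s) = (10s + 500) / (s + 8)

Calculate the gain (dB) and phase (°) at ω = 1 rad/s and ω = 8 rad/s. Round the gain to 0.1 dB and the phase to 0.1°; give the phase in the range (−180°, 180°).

Substitute s = j1:
Numerator: 10(j1) + 500 = 500 + j10
Denominator: (j1) + 8 = 8 + j1
|N| = √(500² + 10²) ≈ 500.1, ∠N ≈ 1.15°
|D| = √(8² + 1²) ≈ 8.0623, ∠D ≈ 7.13°
|L| = 500.1 / 8.0623 ≈ 62.029
Gain = 20 log₁₀(62.029) ≈ 35.85 dB
∠L = 1.15° − 7.13° = -5.98°

Substitute s = j8:
Numerator: 10(j8) + 500 = 500 + j80
Denominator: (j8) + 8 = 8 + j8
|N| = √(500² + 80²) ≈ 506.36, ∠N ≈ 9.09°
|D| = √(8² + 8²) ≈ 11.314, ∠D ≈ 45.00°
|L| = 506.36 / 11.314 ≈ 44.755
Gain = 20 log₁₀(44.755) ≈ 33.02 dB
∠L = 9.09° − 45.00° = -35.91°

ω = 1: 35.9 dB, -6.0°; ω = 8: 33.0 dB, -35.9°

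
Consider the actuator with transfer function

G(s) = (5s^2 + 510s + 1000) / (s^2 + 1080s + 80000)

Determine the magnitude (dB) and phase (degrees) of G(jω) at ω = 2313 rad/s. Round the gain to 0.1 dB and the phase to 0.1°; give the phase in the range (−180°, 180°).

13.2 dB, 22.8°

Substitute s = j2313:
Numerator: 5(j2313)^2 + 510(j2313) + 1000 = -26748845 + j1179630
Denominator: (j2313)^2 + 1080(j2313) + 80000 = -5269969 + j2498040
|N| = √(26748845² + 1179630²) ≈ 2.6775e+07, ∠N ≈ 177.47°
|D| = √(5269969² + 2498040²) ≈ 5.832e+06, ∠D ≈ 154.64°
|G| = 2.6775e+07 / 5.832e+06 ≈ 4.591
Gain = 20 log₁₀(4.591) ≈ 13.24 dB
∠G = 177.47° − 154.64° = 22.83°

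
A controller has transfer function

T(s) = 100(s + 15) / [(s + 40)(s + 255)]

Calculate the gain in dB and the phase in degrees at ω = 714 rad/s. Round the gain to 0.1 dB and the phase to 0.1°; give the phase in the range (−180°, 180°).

-17.6 dB, -68.3°

At s = jω = j714:
zero (s+15): 15 + j714 → |·| = √(15²+714²) = √510021 ≈ 714.16, ∠ = arctan(714/15) ≈ 88.80°
pole (s+40): 40 + j714 → |·| = √(40²+714²) = √511396 ≈ 715.12, ∠ = arctan(714/40) ≈ 86.79°
pole (s+255): 255 + j714 → |·| = √(255²+714²) = √574821 ≈ 758.17, ∠ = arctan(714/255) ≈ 70.35°
|T| = 100 · 714.16 / 5.4218e+05 ≈ 0.13172
Gain = 20 log₁₀(0.13172) ≈ -17.61 dB
∠T = 88.80° − 157.14° = -68.34°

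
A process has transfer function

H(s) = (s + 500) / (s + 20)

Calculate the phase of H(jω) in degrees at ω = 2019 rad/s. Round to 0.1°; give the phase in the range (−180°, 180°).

-13.3°

At s = jω = j2019:
zero (s+500): 500 + j2019 → |·| = √(500²+2019²) = √4326361 ≈ 2080, ∠ = arctan(2019/500) ≈ 76.09°
pole (s+20): 20 + j2019 → |·| = √(20²+2019²) = √4076761 ≈ 2019.1, ∠ = arctan(2019/20) ≈ 89.43°
∠H = 76.09° − 89.43° = -13.34°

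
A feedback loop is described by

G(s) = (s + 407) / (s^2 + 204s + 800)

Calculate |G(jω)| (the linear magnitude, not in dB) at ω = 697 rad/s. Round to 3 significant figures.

0.00160

Substitute s = j697:
Numerator: (j697) + 407 = 407 + j697
Denominator: (j697)^2 + 204(j697) + 800 = -485009 + j142188
|N| = √(407² + 697²) ≈ 807.13, ∠N ≈ 59.72°
|D| = √(485009² + 142188²) ≈ 5.0542e+05, ∠D ≈ 163.66°
|G| = 807.13 / 5.0542e+05 ≈ 0.0015969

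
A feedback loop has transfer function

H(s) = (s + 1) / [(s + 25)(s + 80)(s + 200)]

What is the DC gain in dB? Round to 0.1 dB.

-112.0 dB

H(0) = 1·1 / (25·80·200) = 2.5e-06
20 log₁₀(2.5e-06) ≈ -112.04 dB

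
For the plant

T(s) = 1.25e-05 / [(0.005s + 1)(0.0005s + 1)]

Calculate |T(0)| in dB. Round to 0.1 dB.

T(0) = 1.25e-05 · 1 / 1 = 1.25e-05
20 log₁₀(1.25e-05) ≈ -98.06 dB

-98.1 dB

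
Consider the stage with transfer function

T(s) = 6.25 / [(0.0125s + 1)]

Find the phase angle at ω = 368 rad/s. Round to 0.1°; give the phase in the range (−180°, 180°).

At ω = 368 rad/s:
pole (1 + j368·0.0125) = 1 + j4.6 → |·| ≈ 4.7074, ∠ ≈ 77.74°
∠T = (0°) − (77.74°) = -77.74°

-77.7°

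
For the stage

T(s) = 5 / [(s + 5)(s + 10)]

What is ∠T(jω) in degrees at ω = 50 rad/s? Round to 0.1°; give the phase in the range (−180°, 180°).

-163.0°

At s = jω = j50:
pole (s+5): 5 + j50 → |·| = √(5²+50²) = √2525 ≈ 50.249, ∠ = arctan(50/5) ≈ 84.29°
pole (s+10): 10 + j50 → |·| = √(10²+50²) = √2600 ≈ 50.99, ∠ = arctan(50/10) ≈ 78.69°
∠T = 0.00° − 162.98° = -162.98°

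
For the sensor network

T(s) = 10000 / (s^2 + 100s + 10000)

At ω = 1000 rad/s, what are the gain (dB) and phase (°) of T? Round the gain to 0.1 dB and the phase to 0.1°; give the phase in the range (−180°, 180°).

-40.0 dB, -174.2°

At s = jω = j1000:
quadratic: (j1000)² + 100·j1000 + 10000 = -990000 + j100000 → |·| ≈ 9.9504e+05, ∠ ≈ 174.23°
|T| = 10000 / 9.9504e+05 ≈ 0.01005
Gain = 20 log₁₀(0.01005) ≈ -39.96 dB
∠T = 0.00° − 174.23° = -174.23°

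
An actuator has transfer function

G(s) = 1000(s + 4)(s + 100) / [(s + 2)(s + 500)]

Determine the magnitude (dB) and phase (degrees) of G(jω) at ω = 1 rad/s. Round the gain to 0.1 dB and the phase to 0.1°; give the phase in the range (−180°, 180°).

At s = jω = j1:
zero (s+4): 4 + j1 → |·| = √(4²+1²) = √17 ≈ 4.1231, ∠ = arctan(1/4) ≈ 14.04°
zero (s+100): 100 + j1 → |·| = √(100²+1²) = √10001 ≈ 100, ∠ = arctan(1/100) ≈ 0.57°
pole (s+2): 2 + j1 → |·| = √(2²+1²) = √5 ≈ 2.2361, ∠ = arctan(1/2) ≈ 26.57°
pole (s+500): 500 + j1 → |·| = √(500²+1²) = √250001 ≈ 500, ∠ = arctan(1/500) ≈ 0.11°
|G| = 1000 · 412.31 / 1118 ≈ 368.79
Gain = 20 log₁₀(368.79) ≈ 51.34 dB
∠G = 14.61° − 26.68° = -12.07°

51.3 dB, -12.1°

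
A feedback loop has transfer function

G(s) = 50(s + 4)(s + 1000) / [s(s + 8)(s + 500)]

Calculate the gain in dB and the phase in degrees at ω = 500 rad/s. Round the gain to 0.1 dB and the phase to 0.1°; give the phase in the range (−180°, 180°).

-16.0 dB, -108.0°

At s = jω = j500:
zero (s+4): 4 + j500 → |·| = √(4²+500²) = √250016 ≈ 500.02, ∠ = arctan(500/4) ≈ 89.54°
zero (s+1000): 1000 + j500 → |·| = √(1000²+500²) = √1250000 ≈ 1118, ∠ = arctan(500/1000) ≈ 26.57°
pole (s+8): 8 + j500 → |·| = √(8²+500²) = √250064 ≈ 500.06, ∠ = arctan(500/8) ≈ 89.08°
pole (s+500): 500 + j500 → |·| = √(500²+500²) = √500000 ≈ 707.11, ∠ = arctan(500/500) ≈ 45.00°
pole at origin: |s| = 500, ∠ = 90.00° (in denominator)
|G| = 50 · 5.5902e+05 / 1.768e+08 ≈ 0.15809
Gain = 20 log₁₀(0.15809) ≈ -16.02 dB
∠G = 116.11° − 224.08° = -107.97°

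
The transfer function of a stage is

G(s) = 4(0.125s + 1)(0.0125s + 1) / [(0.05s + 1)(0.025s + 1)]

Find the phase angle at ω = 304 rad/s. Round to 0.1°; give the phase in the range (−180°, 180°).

-5.0°

At ω = 304 rad/s:
zero (1 + j304·0.125) = 1 + j38 → |·| ≈ 38.013, ∠ ≈ 88.49°
zero (1 + j304·0.0125) = 1 + j3.8 → |·| ≈ 3.9294, ∠ ≈ 75.26°
pole (1 + j304·0.05) = 1 + j15.2 → |·| ≈ 15.233, ∠ ≈ 86.24°
pole (1 + j304·0.025) = 1 + j7.6 → |·| ≈ 7.6655, ∠ ≈ 82.50°
∠G = (88.49° + 75.26°) − (86.24° + 82.50°) = -4.99°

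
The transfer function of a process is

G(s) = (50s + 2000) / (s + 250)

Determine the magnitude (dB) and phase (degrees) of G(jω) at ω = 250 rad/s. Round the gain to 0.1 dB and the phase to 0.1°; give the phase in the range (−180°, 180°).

31.1 dB, 35.9°

Substitute s = j250:
Numerator: 50(j250) + 2000 = 2000 + j12500
Denominator: (j250) + 250 = 250 + j250
|N| = √(2000² + 12500²) ≈ 12659, ∠N ≈ 80.91°
|D| = √(250² + 250²) ≈ 353.55, ∠D ≈ 45.00°
|G| = 12659 / 353.55 ≈ 35.805
Gain = 20 log₁₀(35.805) ≈ 31.08 dB
∠G = 80.91° − 45.00° = 35.91°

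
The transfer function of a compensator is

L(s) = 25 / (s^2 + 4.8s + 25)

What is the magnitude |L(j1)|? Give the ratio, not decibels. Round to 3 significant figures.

1.02

At s = jω = j1:
quadratic: (j1)² + 4.8·j1 + 25 = 24 + j4.8 → |·| ≈ 24.475, ∠ ≈ 11.31°
|L| = 25 / 24.475 ≈ 1.0215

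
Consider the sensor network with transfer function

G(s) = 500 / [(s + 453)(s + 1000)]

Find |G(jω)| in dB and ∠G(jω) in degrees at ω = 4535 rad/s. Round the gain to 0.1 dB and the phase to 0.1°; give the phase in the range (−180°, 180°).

At s = jω = j4535:
pole (s+453): 453 + j4535 → |·| = √(453²+4535²) = √20771434 ≈ 4557.6, ∠ = arctan(4535/453) ≈ 84.30°
pole (s+1000): 1000 + j4535 → |·| = √(1000²+4535²) = √21566225 ≈ 4643.9, ∠ = arctan(4535/1000) ≈ 77.56°
|G| = 500 / 2.1165e+07 ≈ 2.3624e-05
Gain = 20 log₁₀(2.3624e-05) ≈ -92.53 dB
∠G = 0.00° − 161.86° = -161.86°

-92.5 dB, -161.9°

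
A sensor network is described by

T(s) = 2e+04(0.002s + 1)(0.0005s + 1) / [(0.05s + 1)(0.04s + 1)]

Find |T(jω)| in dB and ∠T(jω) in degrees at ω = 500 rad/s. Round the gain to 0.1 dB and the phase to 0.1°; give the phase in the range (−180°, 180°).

At ω = 500 rad/s:
zero (1 + j500·0.002) = 1 + j1 → |·| ≈ 1.4142, ∠ ≈ 45.00°
zero (1 + j500·0.0005) = 1 + j0.25 → |·| ≈ 1.0308, ∠ ≈ 14.04°
pole (1 + j500·0.05) = 1 + j25 → |·| ≈ 25.02, ∠ ≈ 87.71°
pole (1 + j500·0.04) = 1 + j20 → |·| ≈ 20.025, ∠ ≈ 87.14°
|T| = 2e+04 · 1.4142 · 1.0308 / (25.02 · 20.025) ≈ 58.191
Gain = 20 log₁₀(58.191) ≈ 35.30 dB
∠T = (45.00° + 14.04°) − (87.71° + 87.14°) = -115.81°

35.3 dB, -115.8°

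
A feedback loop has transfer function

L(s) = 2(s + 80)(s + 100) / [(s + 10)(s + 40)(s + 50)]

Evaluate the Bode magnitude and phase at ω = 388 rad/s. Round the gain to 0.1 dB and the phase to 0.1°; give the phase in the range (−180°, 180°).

At s = jω = j388:
zero (s+80): 80 + j388 → |·| = √(80²+388²) = √156944 ≈ 396.16, ∠ = arctan(388/80) ≈ 78.35°
zero (s+100): 100 + j388 → |·| = √(100²+388²) = √160544 ≈ 400.68, ∠ = arctan(388/100) ≈ 75.55°
pole (s+10): 10 + j388 → |·| = √(10²+388²) = √150644 ≈ 388.13, ∠ = arctan(388/10) ≈ 88.52°
pole (s+40): 40 + j388 → |·| = √(40²+388²) = √152144 ≈ 390.06, ∠ = arctan(388/40) ≈ 84.11°
pole (s+50): 50 + j388 → |·| = √(50²+388²) = √153044 ≈ 391.21, ∠ = arctan(388/50) ≈ 82.66°
|L| = 2 · 1.5873e+05 / 5.9227e+07 ≈ 0.0053601
Gain = 20 log₁₀(0.0053601) ≈ -45.42 dB
∠L = 153.90° − 255.29° = -101.39°

-45.4 dB, -101.4°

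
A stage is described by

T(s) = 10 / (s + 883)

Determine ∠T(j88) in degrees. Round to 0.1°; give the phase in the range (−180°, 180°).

At s = jω = j88:
pole (s+883): 883 + j88 → |·| = √(883²+88²) = √787433 ≈ 887.37, ∠ = arctan(88/883) ≈ 5.69°
∠T = 0.00° − 5.69° = -5.69°

-5.7°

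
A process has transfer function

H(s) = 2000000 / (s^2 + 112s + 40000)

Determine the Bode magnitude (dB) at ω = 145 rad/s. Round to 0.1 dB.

At s = jω = j145:
quadratic: (j145)² + 112·j145 + 40000 = 18975 + j16240 → |·| ≈ 24976, ∠ ≈ 40.56°
|H| = 2000000 / 24976 ≈ 80.077
Gain = 20 log₁₀(80.077) ≈ 38.07 dB

38.1 dB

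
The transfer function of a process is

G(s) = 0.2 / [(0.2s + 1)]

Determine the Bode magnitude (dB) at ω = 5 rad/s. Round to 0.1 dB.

At ω = 5 rad/s:
pole (1 + j5·0.2) = 1 + j1 → |·| ≈ 1.4142, ∠ ≈ 45.00°
|G| = 0.2 · 1 / (1.4142) ≈ 0.14142
Gain = 20 log₁₀(0.14142) ≈ -16.99 dB

-17.0 dB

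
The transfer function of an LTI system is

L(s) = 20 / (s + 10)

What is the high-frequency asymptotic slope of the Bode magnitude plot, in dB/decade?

-20 dB/decade

Each pole contributes −20 dB/decade at high frequency; each zero contributes +20 dB/decade.
Net: 0 zero(s) − 1 pole(s) → -20 dB/decade.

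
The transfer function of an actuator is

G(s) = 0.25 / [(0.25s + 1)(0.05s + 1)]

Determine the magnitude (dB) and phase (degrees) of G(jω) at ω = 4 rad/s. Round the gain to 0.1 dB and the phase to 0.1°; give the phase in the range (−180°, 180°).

-15.2 dB, -56.3°

At ω = 4 rad/s:
pole (1 + j4·0.25) = 1 + j1 → |·| ≈ 1.4142, ∠ ≈ 45.00°
pole (1 + j4·0.05) = 1 + j0.2 → |·| ≈ 1.0198, ∠ ≈ 11.31°
|G| = 0.25 · 1 / (1.4142 · 1.0198) ≈ 0.17335
Gain = 20 log₁₀(0.17335) ≈ -15.22 dB
∠G = (0°) − (45.00° + 11.31°) = -56.31°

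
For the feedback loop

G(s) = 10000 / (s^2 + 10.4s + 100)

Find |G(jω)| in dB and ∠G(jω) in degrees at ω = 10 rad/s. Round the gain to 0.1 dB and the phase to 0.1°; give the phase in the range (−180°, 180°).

39.7 dB, -90.0°

At s = jω = j10:
quadratic: (j10)² + 10.4·j10 + 100 = 0 + j104 → |·| ≈ 104, ∠ ≈ 90.00°
|G| = 10000 / 104 ≈ 96.154
Gain = 20 log₁₀(96.154) ≈ 39.66 dB
∠G = 0.00° − 90.00° = -90.00°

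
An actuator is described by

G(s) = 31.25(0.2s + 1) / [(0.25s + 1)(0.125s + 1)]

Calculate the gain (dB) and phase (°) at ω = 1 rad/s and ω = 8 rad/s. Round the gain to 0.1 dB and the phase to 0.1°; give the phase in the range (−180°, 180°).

ω = 1: 29.7 dB, -9.9°; ω = 8: 25.4 dB, -50.4°

At ω = 1 rad/s:
zero (1 + j1·0.2) = 1 + j0.2 → |·| ≈ 1.0198, ∠ ≈ 11.31°
pole (1 + j1·0.25) = 1 + j0.25 → |·| ≈ 1.0308, ∠ ≈ 14.04°
pole (1 + j1·0.125) = 1 + j0.125 → |·| ≈ 1.0078, ∠ ≈ 7.13°
|G| = 31.25 · 1.0198 / (1.0308 · 1.0078) ≈ 30.677
Gain = 20 log₁₀(30.677) ≈ 29.74 dB
∠G = (11.31°) − (14.04° + 7.13°) = -9.86°

At ω = 8 rad/s:
zero (1 + j8·0.2) = 1 + j1.6 → |·| ≈ 1.8868, ∠ ≈ 57.99°
pole (1 + j8·0.25) = 1 + j2 → |·| ≈ 2.2361, ∠ ≈ 63.43°
pole (1 + j8·0.125) = 1 + j1 → |·| ≈ 1.4142, ∠ ≈ 45.00°
|G| = 31.25 · 1.8868 / (2.2361 · 1.4142) ≈ 18.645
Gain = 20 log₁₀(18.645) ≈ 25.41 dB
∠G = (57.99°) − (63.43° + 45.00°) = -50.44°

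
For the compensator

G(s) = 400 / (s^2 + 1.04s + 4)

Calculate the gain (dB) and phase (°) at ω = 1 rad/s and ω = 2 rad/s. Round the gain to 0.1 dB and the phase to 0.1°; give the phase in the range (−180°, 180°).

At s = jω = j1:
quadratic: (j1)² + 1.04·j1 + 4 = 3 + j1.04 → |·| ≈ 3.1752, ∠ ≈ 19.12°
|G| = 400 / 3.1752 ≈ 125.98
Gain = 20 log₁₀(125.98) ≈ 42.01 dB
∠G = 0.00° − 19.12° = -19.12°

At s = jω = j2:
quadratic: (j2)² + 1.04·j2 + 4 = 0 + j2.08 → |·| ≈ 2.08, ∠ ≈ 90.00°
|G| = 400 / 2.08 ≈ 192.31
Gain = 20 log₁₀(192.31) ≈ 45.68 dB
∠G = 0.00° − 90.00° = -90.00°

ω = 1: 42.0 dB, -19.1°; ω = 2: 45.7 dB, -90.0°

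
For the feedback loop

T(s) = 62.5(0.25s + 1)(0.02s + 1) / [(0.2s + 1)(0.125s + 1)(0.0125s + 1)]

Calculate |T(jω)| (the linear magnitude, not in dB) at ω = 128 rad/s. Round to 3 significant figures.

7.10

At ω = 128 rad/s:
zero (1 + j128·0.25) = 1 + j32 → |·| ≈ 32.016, ∠ ≈ 88.21°
zero (1 + j128·0.02) = 1 + j2.56 → |·| ≈ 2.7484, ∠ ≈ 68.66°
pole (1 + j128·0.2) = 1 + j25.6 → |·| ≈ 25.62, ∠ ≈ 87.76°
pole (1 + j128·0.125) = 1 + j16 → |·| ≈ 16.031, ∠ ≈ 86.42°
pole (1 + j128·0.0125) = 1 + j1.6 → |·| ≈ 1.8868, ∠ ≈ 57.99°
|T| = 62.5 · 32.016 · 2.7484 / (25.62 · 16.031 · 1.8868) ≈ 7.0968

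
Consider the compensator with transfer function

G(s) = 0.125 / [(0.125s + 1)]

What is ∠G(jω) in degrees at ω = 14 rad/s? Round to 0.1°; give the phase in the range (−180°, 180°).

-60.3°

At ω = 14 rad/s:
pole (1 + j14·0.125) = 1 + j1.75 → |·| ≈ 2.0156, ∠ ≈ 60.26°
∠G = (0°) − (60.26°) = -60.26°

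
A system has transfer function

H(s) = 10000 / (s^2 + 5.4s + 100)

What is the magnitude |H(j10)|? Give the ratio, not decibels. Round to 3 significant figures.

185

At s = jω = j10:
quadratic: (j10)² + 5.4·j10 + 100 = 0 + j54 → |·| ≈ 54, ∠ ≈ 90.00°
|H| = 10000 / 54 ≈ 185.19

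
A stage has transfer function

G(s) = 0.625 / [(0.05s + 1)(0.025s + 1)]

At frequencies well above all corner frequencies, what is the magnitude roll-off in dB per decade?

-40 dB/decade

Each pole contributes −20 dB/decade at high frequency; each zero contributes +20 dB/decade.
Net: 0 zero(s) − 2 pole(s) → -40 dB/decade.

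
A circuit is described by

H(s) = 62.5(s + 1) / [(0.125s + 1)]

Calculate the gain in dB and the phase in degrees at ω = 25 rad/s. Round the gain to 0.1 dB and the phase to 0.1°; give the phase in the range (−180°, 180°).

At ω = 25 rad/s:
zero (1 + j25·1) = 1 + j25 → |·| ≈ 25.02, ∠ ≈ 87.71°
pole (1 + j25·0.125) = 1 + j3.125 → |·| ≈ 3.2811, ∠ ≈ 72.26°
|H| = 62.5 · 25.02 / (3.2811) ≈ 476.59
Gain = 20 log₁₀(476.59) ≈ 53.56 dB
∠H = (87.71°) − (72.26°) = 15.45°

53.6 dB, 15.5°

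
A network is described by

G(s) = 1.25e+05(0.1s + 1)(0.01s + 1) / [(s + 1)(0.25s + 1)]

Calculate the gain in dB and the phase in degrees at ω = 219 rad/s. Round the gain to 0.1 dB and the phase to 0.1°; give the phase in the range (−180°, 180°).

54.8 dB, -25.8°

At ω = 219 rad/s:
zero (1 + j219·0.1) = 1 + j21.9 → |·| ≈ 21.923, ∠ ≈ 87.39°
zero (1 + j219·0.01) = 1 + j2.19 → |·| ≈ 2.4075, ∠ ≈ 65.46°
pole (1 + j219·1) = 1 + j219 → |·| ≈ 219, ∠ ≈ 89.74°
pole (1 + j219·0.25) = 1 + j54.75 → |·| ≈ 54.759, ∠ ≈ 88.95°
|G| = 1.25e+05 · 21.923 · 2.4075 / (219 · 54.759) ≈ 550.14
Gain = 20 log₁₀(550.14) ≈ 54.81 dB
∠G = (87.39° + 65.46°) − (89.74° + 88.95°) = -25.84°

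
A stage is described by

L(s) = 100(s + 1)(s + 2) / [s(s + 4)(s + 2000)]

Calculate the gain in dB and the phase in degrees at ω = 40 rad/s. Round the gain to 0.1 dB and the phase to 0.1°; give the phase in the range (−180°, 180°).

At s = jω = j40:
zero (s+1): 1 + j40 → |·| = √(1²+40²) = √1601 ≈ 40.012, ∠ = arctan(40/1) ≈ 88.57°
zero (s+2): 2 + j40 → |·| = √(2²+40²) = √1604 ≈ 40.05, ∠ = arctan(40/2) ≈ 87.14°
pole (s+4): 4 + j40 → |·| = √(4²+40²) = √1616 ≈ 40.2, ∠ = arctan(40/4) ≈ 84.29°
pole (s+2000): 2000 + j40 → |·| = √(2000²+40²) = √4001600 ≈ 2000.4, ∠ = arctan(40/2000) ≈ 1.15°
pole at origin: |s| = 40, ∠ = 90.00° (in denominator)
|L| = 100 · 1602.5 / 3.2166e+06 ≈ 0.04982
Gain = 20 log₁₀(0.04982) ≈ -26.05 dB
∠L = 175.71° − 175.44° = 0.27°

-26.1 dB, 0.3°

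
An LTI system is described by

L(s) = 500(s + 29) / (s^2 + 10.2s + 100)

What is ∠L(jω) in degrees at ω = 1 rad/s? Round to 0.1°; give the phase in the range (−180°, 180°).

-3.9°

At s = jω = j1:
zero (s+29): 29 + j1 → |·| = √(29²+1²) = √842 ≈ 29.017, ∠ = arctan(1/29) ≈ 1.97°
quadratic: (j1)² + 10.2·j1 + 100 = 99 + j10.2 → |·| ≈ 99.524, ∠ ≈ 5.88°
∠L = 1.97° − 5.88° = -3.91°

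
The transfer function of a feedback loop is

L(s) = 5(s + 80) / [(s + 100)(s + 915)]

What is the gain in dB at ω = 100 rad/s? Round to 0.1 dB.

-46.2 dB

At s = jω = j100:
zero (s+80): 80 + j100 → |·| = √(80²+100²) = √16400 ≈ 128.06, ∠ = arctan(100/80) ≈ 51.34°
pole (s+100): 100 + j100 → |·| = √(100²+100²) = √20000 ≈ 141.42, ∠ = arctan(100/100) ≈ 45.00°
pole (s+915): 915 + j100 → |·| = √(915²+100²) = √847225 ≈ 920.45, ∠ = arctan(100/915) ≈ 6.24°
|L| = 5 · 128.06 / 1.3017e+05 ≈ 0.004919
Gain = 20 log₁₀(0.004919) ≈ -46.16 dB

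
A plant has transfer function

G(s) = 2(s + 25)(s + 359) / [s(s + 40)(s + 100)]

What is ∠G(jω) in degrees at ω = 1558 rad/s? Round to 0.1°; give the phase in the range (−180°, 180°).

At s = jω = j1558:
zero (s+25): 25 + j1558 → |·| = √(25²+1558²) = √2427989 ≈ 1558.2, ∠ = arctan(1558/25) ≈ 89.08°
zero (s+359): 359 + j1558 → |·| = √(359²+1558²) = √2556245 ≈ 1598.8, ∠ = arctan(1558/359) ≈ 77.02°
pole (s+40): 40 + j1558 → |·| = √(40²+1558²) = √2428964 ≈ 1558.5, ∠ = arctan(1558/40) ≈ 88.53°
pole (s+100): 100 + j1558 → |·| = √(100²+1558²) = √2437364 ≈ 1561.2, ∠ = arctan(1558/100) ≈ 86.33°
pole at origin: |s| = 1558, ∠ = 90.00° (in denominator)
∠G = 166.10° − 264.86° = -98.76°

-98.8°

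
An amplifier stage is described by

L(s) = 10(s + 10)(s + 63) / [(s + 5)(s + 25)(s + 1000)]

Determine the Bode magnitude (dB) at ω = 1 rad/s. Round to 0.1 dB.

At s = jω = j1:
zero (s+10): 10 + j1 → |·| = √(10²+1²) = √101 ≈ 10.05, ∠ = arctan(1/10) ≈ 5.71°
zero (s+63): 63 + j1 → |·| = √(63²+1²) = √3970 ≈ 63.008, ∠ = arctan(1/63) ≈ 0.91°
pole (s+5): 5 + j1 → |·| = √(5²+1²) = √26 ≈ 5.099, ∠ = arctan(1/5) ≈ 11.31°
pole (s+25): 25 + j1 → |·| = √(25²+1²) = √626 ≈ 25.02, ∠ = arctan(1/25) ≈ 2.29°
pole (s+1000): 1000 + j1 → |·| = √(1000²+1²) = √1000001 ≈ 1000, ∠ = arctan(1/1000) ≈ 0.06°
|L| = 10 · 633.23 / 1.2758e+05 ≈ 0.049634
Gain = 20 log₁₀(0.049634) ≈ -26.08 dB

-26.1 dB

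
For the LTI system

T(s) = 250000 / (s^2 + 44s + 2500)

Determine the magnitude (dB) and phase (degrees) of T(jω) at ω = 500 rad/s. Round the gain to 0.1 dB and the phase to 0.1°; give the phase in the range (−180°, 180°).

At s = jω = j500:
quadratic: (j500)² + 44·j500 + 2500 = -247500 + j22000 → |·| ≈ 2.4848e+05, ∠ ≈ 174.92°
|T| = 250000 / 2.4848e+05 ≈ 1.0061
Gain = 20 log₁₀(1.0061) ≈ 0.05 dB
∠T = 0.00° − 174.92° = -174.92°

0.1 dB, -174.9°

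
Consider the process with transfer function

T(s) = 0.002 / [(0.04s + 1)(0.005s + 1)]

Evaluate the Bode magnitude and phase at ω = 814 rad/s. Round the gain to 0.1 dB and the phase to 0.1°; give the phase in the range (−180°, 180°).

At ω = 814 rad/s:
pole (1 + j814·0.04) = 1 + j32.56 → |·| ≈ 32.575, ∠ ≈ 88.24°
pole (1 + j814·0.005) = 1 + j4.07 → |·| ≈ 4.191, ∠ ≈ 76.20°
|T| = 0.002 · 1 / (32.575 · 4.191) ≈ 1.465e-05
Gain = 20 log₁₀(1.465e-05) ≈ -96.68 dB
∠T = (0°) − (88.24° + 76.20°) = -164.44°

-96.7 dB, -164.4°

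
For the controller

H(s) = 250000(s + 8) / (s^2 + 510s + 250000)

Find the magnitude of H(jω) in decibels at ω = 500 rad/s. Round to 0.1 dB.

53.8 dB

At s = jω = j500:
zero (s+8): 8 + j500 → |·| = √(8²+500²) = √250064 ≈ 500.06, ∠ = arctan(500/8) ≈ 89.08°
quadratic: (j500)² + 510·j500 + 250000 = 0 + j255000 → |·| ≈ 2.55e+05, ∠ ≈ 90.00°
|H| = 250000 · 500.06 / 2.55e+05 ≈ 490.25
Gain = 20 log₁₀(490.25) ≈ 53.81 dB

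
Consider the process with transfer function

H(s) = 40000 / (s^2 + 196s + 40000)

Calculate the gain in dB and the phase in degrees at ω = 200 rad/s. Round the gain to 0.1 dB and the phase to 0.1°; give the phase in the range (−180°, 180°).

At s = jω = j200:
quadratic: (j200)² + 196·j200 + 40000 = 0 + j39200 → |·| ≈ 39200, ∠ ≈ 90.00°
|H| = 40000 / 39200 ≈ 1.0204
Gain = 20 log₁₀(1.0204) ≈ 0.18 dB
∠H = 0.00° − 90.00° = -90.00°

0.2 dB, -90.0°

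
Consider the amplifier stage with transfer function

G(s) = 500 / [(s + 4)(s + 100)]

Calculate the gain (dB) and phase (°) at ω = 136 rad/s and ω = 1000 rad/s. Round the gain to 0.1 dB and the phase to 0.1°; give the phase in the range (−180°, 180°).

At s = jω = j136:
pole (s+4): 4 + j136 → |·| = √(4²+136²) = √18512 ≈ 136.06, ∠ = arctan(136/4) ≈ 88.32°
pole (s+100): 100 + j136 → |·| = √(100²+136²) = √28496 ≈ 168.81, ∠ = arctan(136/100) ≈ 53.67°
|G| = 500 / 22968 ≈ 0.021769
Gain = 20 log₁₀(0.021769) ≈ -33.24 dB
∠G = 0.00° − 141.99° = -141.99°

At s = jω = j1000:
pole (s+4): 4 + j1000 → |·| = √(4²+1000²) = √1000016 ≈ 1000, ∠ = arctan(1000/4) ≈ 89.77°
pole (s+100): 100 + j1000 → |·| = √(100²+1000²) = √1010000 ≈ 1005, ∠ = arctan(1000/100) ≈ 84.29°
|G| = 500 / 1.005e+06 ≈ 0.00049751
Gain = 20 log₁₀(0.00049751) ≈ -66.06 dB
∠G = 0.00° − 174.06° = -174.06°

ω = 136: -33.2 dB, -142.0°; ω = 1000: -66.1 dB, -174.1°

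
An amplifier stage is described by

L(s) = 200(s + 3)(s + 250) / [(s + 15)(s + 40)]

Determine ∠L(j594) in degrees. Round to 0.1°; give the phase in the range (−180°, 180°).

-17.8°

At s = jω = j594:
zero (s+3): 3 + j594 → |·| = √(3²+594²) = √352845 ≈ 594.01, ∠ = arctan(594/3) ≈ 89.71°
zero (s+250): 250 + j594 → |·| = √(250²+594²) = √415336 ≈ 644.47, ∠ = arctan(594/250) ≈ 67.17°
pole (s+15): 15 + j594 → |·| = √(15²+594²) = √353061 ≈ 594.19, ∠ = arctan(594/15) ≈ 88.55°
pole (s+40): 40 + j594 → |·| = √(40²+594²) = √354436 ≈ 595.35, ∠ = arctan(594/40) ≈ 86.15°
∠L = 156.88° − 174.70° = -17.82°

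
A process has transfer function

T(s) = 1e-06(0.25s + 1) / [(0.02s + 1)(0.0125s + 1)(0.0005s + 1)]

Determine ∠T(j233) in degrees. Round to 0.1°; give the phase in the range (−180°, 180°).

At ω = 233 rad/s:
zero (1 + j233·0.25) = 1 + j58.25 → |·| ≈ 58.259, ∠ ≈ 89.02°
pole (1 + j233·0.02) = 1 + j4.66 → |·| ≈ 4.7661, ∠ ≈ 77.89°
pole (1 + j233·0.0125) = 1 + j2.9125 → |·| ≈ 3.0794, ∠ ≈ 71.05°
pole (1 + j233·0.0005) = 1 + j0.1165 → |·| ≈ 1.0068, ∠ ≈ 6.65°
∠T = (89.02°) − (77.89° + 71.05° + 6.65°) = -66.57°

-66.6°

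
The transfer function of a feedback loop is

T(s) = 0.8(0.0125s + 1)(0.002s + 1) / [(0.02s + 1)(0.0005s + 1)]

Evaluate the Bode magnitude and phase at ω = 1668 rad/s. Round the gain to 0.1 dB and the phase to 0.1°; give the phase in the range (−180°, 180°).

At ω = 1668 rad/s:
zero (1 + j1668·0.0125) = 1 + j20.85 → |·| ≈ 20.874, ∠ ≈ 87.25°
zero (1 + j1668·0.002) = 1 + j3.336 → |·| ≈ 3.4827, ∠ ≈ 73.31°
pole (1 + j1668·0.02) = 1 + j33.36 → |·| ≈ 33.375, ∠ ≈ 88.28°
pole (1 + j1668·0.0005) = 1 + j0.834 → |·| ≈ 1.3021, ∠ ≈ 39.83°
|T| = 0.8 · 20.874 · 3.4827 / (33.375 · 1.3021) ≈ 1.3383
Gain = 20 log₁₀(1.3383) ≈ 2.53 dB
∠T = (87.25° + 73.31°) − (88.28° + 39.83°) = 32.45°

2.5 dB, 32.5°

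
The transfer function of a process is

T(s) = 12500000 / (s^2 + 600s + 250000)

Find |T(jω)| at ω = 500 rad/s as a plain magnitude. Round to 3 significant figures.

At s = jω = j500:
quadratic: (j500)² + 600·j500 + 250000 = 0 + j300000 → |·| ≈ 3e+05, ∠ ≈ 90.00°
|T| = 12500000 / 3e+05 ≈ 41.667

41.7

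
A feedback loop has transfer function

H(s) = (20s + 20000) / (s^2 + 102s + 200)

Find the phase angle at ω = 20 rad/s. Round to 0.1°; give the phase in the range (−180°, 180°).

-94.5°

Substitute s = j20:
Numerator: 20(j20) + 20000 = 20000 + j400
Denominator: (j20)^2 + 102(j20) + 200 = -200 + j2040
|N| = √(20000² + 400²) ≈ 20004, ∠N ≈ 1.15°
|D| = √(200² + 2040²) ≈ 2049.8, ∠D ≈ 95.60°
∠H = 1.15° − 95.60° = -94.45°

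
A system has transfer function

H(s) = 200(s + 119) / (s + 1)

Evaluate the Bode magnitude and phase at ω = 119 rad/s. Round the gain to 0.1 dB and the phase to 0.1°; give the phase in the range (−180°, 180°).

49.0 dB, -44.5°

At s = jω = j119:
zero (s+119): 119 + j119 → |·| = √(119²+119²) = √28322 ≈ 168.29, ∠ = arctan(119/119) ≈ 45.00°
pole (s+1): 1 + j119 → |·| = √(1²+119²) = √14162 ≈ 119, ∠ = arctan(119/1) ≈ 89.52°
|H| = 200 · 168.29 / 119 ≈ 282.84
Gain = 20 log₁₀(282.84) ≈ 49.03 dB
∠H = 45.00° − 89.52° = -44.52°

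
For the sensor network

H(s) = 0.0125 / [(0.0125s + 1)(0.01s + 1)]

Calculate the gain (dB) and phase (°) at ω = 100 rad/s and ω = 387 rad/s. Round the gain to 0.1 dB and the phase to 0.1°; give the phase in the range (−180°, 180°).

ω = 100: -45.2 dB, -96.3°; ω = 387: -64.0 dB, -153.8°

At ω = 100 rad/s:
pole (1 + j100·0.0125) = 1 + j1.25 → |·| ≈ 1.6008, ∠ ≈ 51.34°
pole (1 + j100·0.01) = 1 + j1 → |·| ≈ 1.4142, ∠ ≈ 45.00°
|H| = 0.0125 · 1 / (1.6008 · 1.4142) ≈ 0.0055216
Gain = 20 log₁₀(0.0055216) ≈ -45.16 dB
∠H = (0°) − (51.34° + 45.00°) = -96.34°

At ω = 387 rad/s:
pole (1 + j387·0.0125) = 1 + j4.8375 → |·| ≈ 4.9398, ∠ ≈ 78.32°
pole (1 + j387·0.01) = 1 + j3.87 → |·| ≈ 3.9971, ∠ ≈ 75.51°
|H| = 0.0125 · 1 / (4.9398 · 3.9971) ≈ 0.00063308
Gain = 20 log₁₀(0.00063308) ≈ -63.97 dB
∠H = (0°) − (78.32° + 75.51°) = -153.83°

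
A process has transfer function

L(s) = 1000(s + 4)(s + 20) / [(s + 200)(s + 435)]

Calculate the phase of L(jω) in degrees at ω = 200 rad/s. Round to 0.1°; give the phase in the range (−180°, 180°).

103.5°

At s = jω = j200:
zero (s+4): 4 + j200 → |·| = √(4²+200²) = √40016 ≈ 200.04, ∠ = arctan(200/4) ≈ 88.85°
zero (s+20): 20 + j200 → |·| = √(20²+200²) = √40400 ≈ 201, ∠ = arctan(200/20) ≈ 84.29°
pole (s+200): 200 + j200 → |·| = √(200²+200²) = √80000 ≈ 282.84, ∠ = arctan(200/200) ≈ 45.00°
pole (s+435): 435 + j200 → |·| = √(435²+200²) = √229225 ≈ 478.77, ∠ = arctan(200/435) ≈ 24.69°
∠L = 173.14° − 69.69° = 103.45°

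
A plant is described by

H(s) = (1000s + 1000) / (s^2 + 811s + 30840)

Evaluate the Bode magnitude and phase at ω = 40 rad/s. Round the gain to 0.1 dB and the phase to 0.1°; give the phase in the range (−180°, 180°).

-0.8 dB, 40.6°

Substitute s = j40:
Numerator: 1000(j40) + 1000 = 1000 + j40000
Denominator: (j40)^2 + 811(j40) + 30840 = 29240 + j32440
|N| = √(1000² + 40000²) ≈ 40012, ∠N ≈ 88.57°
|D| = √(29240² + 32440²) ≈ 43673, ∠D ≈ 47.97°
|H| = 40012 / 43673 ≈ 0.91617
Gain = 20 log₁₀(0.91617) ≈ -0.76 dB
∠H = 88.57° − 47.97° = 40.60°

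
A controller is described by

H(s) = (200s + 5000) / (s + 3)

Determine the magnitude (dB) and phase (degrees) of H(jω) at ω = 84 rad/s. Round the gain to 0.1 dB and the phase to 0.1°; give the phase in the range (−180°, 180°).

Substitute s = j84:
Numerator: 200(j84) + 5000 = 5000 + j16800
Denominator: (j84) + 3 = 3 + j84
|N| = √(5000² + 16800²) ≈ 17528, ∠N ≈ 73.43°
|D| = √(3² + 84²) ≈ 84.054, ∠D ≈ 87.95°
|H| = 17528 / 84.054 ≈ 208.53
Gain = 20 log₁₀(208.53) ≈ 46.38 dB
∠H = 73.43° − 87.95° = -14.52°

46.4 dB, -14.5°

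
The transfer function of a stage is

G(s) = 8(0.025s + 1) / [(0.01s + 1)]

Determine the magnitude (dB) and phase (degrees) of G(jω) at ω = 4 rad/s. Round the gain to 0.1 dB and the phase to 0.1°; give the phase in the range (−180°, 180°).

18.1 dB, 3.4°

At ω = 4 rad/s:
zero (1 + j4·0.025) = 1 + j0.1 → |·| ≈ 1.005, ∠ ≈ 5.71°
pole (1 + j4·0.01) = 1 + j0.04 → |·| ≈ 1.0008, ∠ ≈ 2.29°
|G| = 8 · 1.005 / (1.0008) ≈ 8.0336
Gain = 20 log₁₀(8.0336) ≈ 18.10 dB
∠G = (5.71°) − (2.29°) = 3.42°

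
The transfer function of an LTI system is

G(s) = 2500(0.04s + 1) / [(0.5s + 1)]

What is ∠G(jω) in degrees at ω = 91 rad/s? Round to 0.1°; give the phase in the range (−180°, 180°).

At ω = 91 rad/s:
zero (1 + j91·0.04) = 1 + j3.64 → |·| ≈ 3.7749, ∠ ≈ 74.64°
pole (1 + j91·0.5) = 1 + j45.5 → |·| ≈ 45.511, ∠ ≈ 88.74°
∠G = (74.64°) − (88.74°) = -14.10°

-14.1°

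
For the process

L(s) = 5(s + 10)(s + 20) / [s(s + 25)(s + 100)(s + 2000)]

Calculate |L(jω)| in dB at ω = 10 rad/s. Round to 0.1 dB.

-90.7 dB

At s = jω = j10:
zero (s+10): 10 + j10 → |·| = √(10²+10²) = √200 ≈ 14.142, ∠ = arctan(10/10) ≈ 45.00°
zero (s+20): 20 + j10 → |·| = √(20²+10²) = √500 ≈ 22.361, ∠ = arctan(10/20) ≈ 26.57°
pole (s+25): 25 + j10 → |·| = √(25²+10²) = √725 ≈ 26.926, ∠ = arctan(10/25) ≈ 21.80°
pole (s+100): 100 + j10 → |·| = √(100²+10²) = √10100 ≈ 100.5, ∠ = arctan(10/100) ≈ 5.71°
pole (s+2000): 2000 + j10 → |·| = √(2000²+10²) = √4000100 ≈ 2000, ∠ = arctan(10/2000) ≈ 0.29°
pole at origin: |s| = 10, ∠ = 90.00° (in denominator)
|L| = 5 · 316.23 / 5.4121e+07 ≈ 2.9215e-05
Gain = 20 log₁₀(2.9215e-05) ≈ -90.69 dB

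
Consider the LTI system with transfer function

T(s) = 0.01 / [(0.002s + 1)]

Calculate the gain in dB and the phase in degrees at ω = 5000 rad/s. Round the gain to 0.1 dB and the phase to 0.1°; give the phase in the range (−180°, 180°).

-60.0 dB, -84.3°

At ω = 5000 rad/s:
pole (1 + j5000·0.002) = 1 + j10 → |·| ≈ 10.05, ∠ ≈ 84.29°
|T| = 0.01 · 1 / (10.05) ≈ 0.00099502
Gain = 20 log₁₀(0.00099502) ≈ -60.04 dB
∠T = (0°) − (84.29°) = -84.29°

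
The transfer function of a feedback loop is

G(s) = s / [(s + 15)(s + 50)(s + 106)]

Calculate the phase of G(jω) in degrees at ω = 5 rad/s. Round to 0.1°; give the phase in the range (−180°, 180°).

63.2°

At s = jω = j5:
zero at origin: s = j5 → |·| = 5, ∠ = 90.00°
pole (s+15): 15 + j5 → |·| = √(15²+5²) = √250 ≈ 15.811, ∠ = arctan(5/15) ≈ 18.43°
pole (s+50): 50 + j5 → |·| = √(50²+5²) = √2525 ≈ 50.249, ∠ = arctan(5/50) ≈ 5.71°
pole (s+106): 106 + j5 → |·| = √(106²+5²) = √11261 ≈ 106.12, ∠ = arctan(5/106) ≈ 2.70°
∠G = 90.00° − 26.84° = 63.16°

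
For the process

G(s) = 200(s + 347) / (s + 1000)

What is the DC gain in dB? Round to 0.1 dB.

G(0) = 200·347 / (1000) = 69.4
20 log₁₀(69.4) ≈ 36.83 dB

36.8 dB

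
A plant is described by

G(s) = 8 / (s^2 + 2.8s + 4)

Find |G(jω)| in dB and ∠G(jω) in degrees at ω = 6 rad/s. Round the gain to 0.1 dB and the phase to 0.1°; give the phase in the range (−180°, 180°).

-13.1 dB, -152.3°

At s = jω = j6:
quadratic: (j6)² + 2.8·j6 + 4 = -32 + j16.8 → |·| ≈ 36.142, ∠ ≈ 152.30°
|G| = 8 / 36.142 ≈ 0.22135
Gain = 20 log₁₀(0.22135) ≈ -13.10 dB
∠G = 0.00° − 152.30° = -152.30°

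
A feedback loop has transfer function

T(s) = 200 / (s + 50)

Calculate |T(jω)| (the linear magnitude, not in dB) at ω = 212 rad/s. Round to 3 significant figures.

0.918

At s = jω = j212:
pole (s+50): 50 + j212 → |·| = √(50²+212²) = √47444 ≈ 217.82, ∠ = arctan(212/50) ≈ 76.73°
|T| = 200 / 217.82 ≈ 0.91819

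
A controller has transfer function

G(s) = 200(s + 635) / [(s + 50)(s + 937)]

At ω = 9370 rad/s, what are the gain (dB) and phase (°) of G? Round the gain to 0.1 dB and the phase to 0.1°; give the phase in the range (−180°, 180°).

At s = jω = j9370:
zero (s+635): 635 + j9370 → |·| = √(635²+9370²) = √88200125 ≈ 9391.5, ∠ = arctan(9370/635) ≈ 86.12°
pole (s+50): 50 + j9370 → |·| = √(50²+9370²) = √87799400 ≈ 9370.1, ∠ = arctan(9370/50) ≈ 89.69°
pole (s+937): 937 + j9370 → |·| = √(937²+9370²) = √88674869 ≈ 9416.7, ∠ = arctan(9370/937) ≈ 84.29°
|G| = 200 · 9391.5 / 8.8235e+07 ≈ 0.021287
Gain = 20 log₁₀(0.021287) ≈ -33.44 dB
∠G = 86.12° − 173.98° = -87.86°

-33.4 dB, -87.9°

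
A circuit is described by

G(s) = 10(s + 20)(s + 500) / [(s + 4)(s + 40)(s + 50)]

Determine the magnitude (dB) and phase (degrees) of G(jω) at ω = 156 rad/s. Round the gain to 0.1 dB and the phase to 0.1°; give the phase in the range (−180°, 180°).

At s = jω = j156:
zero (s+20): 20 + j156 → |·| = √(20²+156²) = √24736 ≈ 157.28, ∠ = arctan(156/20) ≈ 82.69°
zero (s+500): 500 + j156 → |·| = √(500²+156²) = √274336 ≈ 523.77, ∠ = arctan(156/500) ≈ 17.33°
pole (s+4): 4 + j156 → |·| = √(4²+156²) = √24352 ≈ 156.05, ∠ = arctan(156/4) ≈ 88.53°
pole (s+40): 40 + j156 → |·| = √(40²+156²) = √25936 ≈ 161.05, ∠ = arctan(156/40) ≈ 75.62°
pole (s+50): 50 + j156 → |·| = √(50²+156²) = √26836 ≈ 163.82, ∠ = arctan(156/50) ≈ 72.23°
|G| = 10 · 82379 / 4.1171e+06 ≈ 0.20009
Gain = 20 log₁₀(0.20009) ≈ -13.98 dB
∠G = 100.02° − 236.38° = -136.36°

-14.0 dB, -136.4°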